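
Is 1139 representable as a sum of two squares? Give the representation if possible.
Not possible

Factorization: 1139 = 17 × 67
By Fermat: n is sum of two squares iff every prime p ≡ 3 (mod 4) appears to even power.
Prime(s) ≡ 3 (mod 4) with odd exponent: [(67, 1)]
Therefore 1139 cannot be expressed as a² + b².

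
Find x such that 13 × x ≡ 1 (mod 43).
10

gcd(13, 43) = 1, so the inverse exists.
Extended Euclidean algorithm on (43, 13):
43 = 3 × 13 + 4  ⟹  4 = (1)·43 + (-3)·13
13 = 3 × 4 + 1  ⟹  1 = (-3)·43 + (10)·13
So (10)·13 ≡ 1 (mod 43), i.e. 13^(-1) ≡ 10 (mod 43).
Check: 13 × 10 = 130 ≡ 1 (mod 43)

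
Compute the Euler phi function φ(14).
6

14 = 2 × 7
φ(n) = n × ∏(1 - 1/p) for each prime p dividing n
φ(14) = 14 × (1 - 1/2) × (1 - 1/7) = 6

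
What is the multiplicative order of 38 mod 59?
58

59 is prime, so ord(38) divides φ(59) = 58.
Divisors of 58: 1, 2, 29, 58.
Repeated squaring: 38^1 ≡ 38, 38^2 ≡ 28, 38^4 ≡ 17, 38^8 ≡ 53, 38^16 ≡ 36, 38^32 ≡ 57 (mod 59).
Test 38^d mod 59 for each divisor d in increasing order:
38^1 ≡ 38
38^2 ≡ 28
38^29 = 38^16·38^8·38^4·38^1 ≡ 58
38^58 = 38^32·38^16·38^8·38^2 ≡ 1  ← first divisor giving 1
The order is 58.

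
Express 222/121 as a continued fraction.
[1; 1, 5, 20]

Euclidean algorithm steps:
222 = 1 × 121 + 101
121 = 1 × 101 + 20
101 = 5 × 20 + 1
20 = 20 × 1 + 0
Continued fraction: [1; 1, 5, 20]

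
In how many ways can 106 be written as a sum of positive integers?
384276336

p(n) counts ways to write n as a sum of positive integers (order ignored).
Euler's pentagonal recurrence: p(k) = p(k-1) + p(k-2) - p(k-5) - p(k-7) + p(k-12) + p(k-15) - ... (offsets j(3j∓1)/2, signs ++--, p(0)=1, p(<0)=0).
DP table for k = 0..105: p(0)=1, p(1)=1, p(2)=2, p(3)=3, p(4)=5, p(5)=7, p(6)=11, p(7)=15, p(8)=22, p(9)=30, p(10)=42, p(11)=56, p(12)=77, p(13)=101, p(14)=135, p(15)=176, p(16)=231, p(17)=297, p(18)=385, p(19)=490, p(20)=627, p(21)=792, p(22)=1002, p(23)=1255, p(24)=1575, p(25)=1958, p(26)=2436, p(27)=3010, p(28)=3718, p(29)=4565, p(30)=5604, p(31)=6842, p(32)=8349, p(33)=10143, p(34)=12310, p(35)=14883, p(36)=17977, p(37)=21637, p(38)=26015, p(39)=31185, p(40)=37338, p(41)=44583, p(42)=53174, p(43)=63261, p(44)=75175, p(45)=89134, p(46)=105558, p(47)=124754, p(48)=147273, p(49)=173525, p(50)=204226, p(51)=239943, p(52)=281589, p(53)=329931, p(54)=386155, p(55)=451276, p(56)=526823, p(57)=614154, p(58)=715220, p(59)=831820, p(60)=966467, p(61)=1121505, p(62)=1300156, p(63)=1505499, p(64)=1741630, p(65)=2012558, p(66)=2323520, p(67)=2679689, p(68)=3087735, p(69)=3554345, p(70)=4087968, p(71)=4697205, p(72)=5392783, p(73)=6185689, p(74)=7089500, p(75)=8118264, p(76)=9289091, p(77)=10619863, p(78)=12132164, p(79)=13848650, p(80)=15796476, p(81)=18004327, p(82)=20506255, p(83)=23338469, p(84)=26543660, p(85)=30167357, p(86)=34262962, p(87)=38887673, p(88)=44108109, p(89)=49995925, p(90)=56634173, p(91)=64112359, p(92)=72533807, p(93)=82010177, p(94)=92669720, p(95)=104651419, p(96)=118114304, p(97)=133230930, p(98)=150198136, p(99)=169229875, p(100)=190569292, p(101)=214481126, p(102)=241265379, p(103)=271248950, p(104)=304801365, p(105)=342325709.
Final step: p(106) = p(105) + p(104) - p(101) - p(99) + p(94) + p(91) - p(84) - p(80) + p(71) + p(66) - p(55) - p(49) + p(36) + p(29) - p(14) - p(6)
= 342325709 + 304801365 - 214481126 - 169229875 + 92669720 + 64112359 - 26543660 - 15796476 + 4697205 + 2323520 - 451276 - 173525 + 17977 + 4565 - 135 - 11
= 384276336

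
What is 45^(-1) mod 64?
37

gcd(45, 64) = 1, so the inverse exists.
Extended Euclidean algorithm on (64, 45):
64 = 1 × 45 + 19  ⟹  19 = (1)·64 + (-1)·45
45 = 2 × 19 + 7  ⟹  7 = (-2)·64 + (3)·45
19 = 2 × 7 + 5  ⟹  5 = (5)·64 + (-7)·45
7 = 1 × 5 + 2  ⟹  2 = (-7)·64 + (10)·45
5 = 2 × 2 + 1  ⟹  1 = (19)·64 + (-27)·45
So (-27)·45 ≡ 1 (mod 64), i.e. 45^(-1) ≡ -27 ≡ 37 (mod 64).
Check: 45 × 37 = 1665 ≡ 1 (mod 64)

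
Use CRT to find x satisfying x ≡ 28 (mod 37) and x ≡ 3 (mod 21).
213

Using Chinese Remainder Theorem:
M = 37 × 21 = 777
M1 = 21, M2 = 37
y1 = 21^(-1) mod 37 = 30
y2 = 37^(-1) mod 21 = 4
x = (28×21×30 + 3×37×4) mod 777 = 213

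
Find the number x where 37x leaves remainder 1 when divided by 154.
25

gcd(37, 154) = 1, so the inverse exists.
Extended Euclidean algorithm on (154, 37):
154 = 4 × 37 + 6  ⟹  6 = (1)·154 + (-4)·37
37 = 6 × 6 + 1  ⟹  1 = (-6)·154 + (25)·37
So (25)·37 ≡ 1 (mod 154), i.e. 37^(-1) ≡ 25 (mod 154).
Check: 37 × 25 = 925 ≡ 1 (mod 154)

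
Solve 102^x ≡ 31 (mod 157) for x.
142

Baby-step giant-step with step n = ⌈√157⌉ = 13.
Baby steps 102^j mod 157 (j:value) for j=0..12: 0:1, 1:102, 2:42, 3:45, 4:37, 5:6, 6:141, 7:95, 8:113, 9:65, 10:36, 11:61, 12:99.
Giant-step multiplier: 102^(-13) ≡ 102^(156-13) = 102^143 ≡ 22 (mod 157).
Giant steps γ_i = 31·22^i mod 157: γ_0=31, γ_1=54, γ_2=89, γ_3=74, γ_4=58, γ_5=20, γ_6=126, γ_7=103, γ_8=68, γ_9=83, γ_10=99 (in table at j=12).
x = i·n + j = 10·13 + 12 = 142.
Check: 102^142 ≡ 31 (mod 157).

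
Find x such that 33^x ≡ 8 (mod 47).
2

Baby-step giant-step with step n = ⌈√47⌉ = 7.
Baby steps 33^j mod 47 (j:value) for j=0..6: 0:1, 1:33, 2:8, 3:29, 4:17, 5:44, 6:42.
h = 8 is already in the table at j=2, so x = 2.
Check: 33^2 ≡ 8 (mod 47).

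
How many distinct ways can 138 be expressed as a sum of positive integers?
12292341831

p(n) counts ways to write n as a sum of positive integers (order ignored).
Euler's pentagonal recurrence: p(k) = p(k-1) + p(k-2) - p(k-5) - p(k-7) + p(k-12) + p(k-15) - ... (offsets j(3j∓1)/2, signs ++--, p(0)=1, p(<0)=0).
DP table for k = 0..137: p(0)=1, p(1)=1, p(2)=2, p(3)=3, p(4)=5, p(5)=7, p(6)=11, p(7)=15, p(8)=22, p(9)=30, p(10)=42, p(11)=56, p(12)=77, p(13)=101, p(14)=135, p(15)=176, p(16)=231, p(17)=297, p(18)=385, p(19)=490, p(20)=627, p(21)=792, p(22)=1002, p(23)=1255, p(24)=1575, p(25)=1958, p(26)=2436, p(27)=3010, p(28)=3718, p(29)=4565, p(30)=5604, p(31)=6842, p(32)=8349, p(33)=10143, p(34)=12310, p(35)=14883, p(36)=17977, p(37)=21637, p(38)=26015, p(39)=31185, p(40)=37338, p(41)=44583, p(42)=53174, p(43)=63261, p(44)=75175, p(45)=89134, p(46)=105558, p(47)=124754, p(48)=147273, p(49)=173525, p(50)=204226, p(51)=239943, p(52)=281589, p(53)=329931, p(54)=386155, p(55)=451276, p(56)=526823, p(57)=614154, p(58)=715220, p(59)=831820, p(60)=966467, p(61)=1121505, p(62)=1300156, p(63)=1505499, p(64)=1741630, p(65)=2012558, p(66)=2323520, p(67)=2679689, p(68)=3087735, p(69)=3554345, p(70)=4087968, p(71)=4697205, p(72)=5392783, p(73)=6185689, p(74)=7089500, p(75)=8118264, p(76)=9289091, p(77)=10619863, p(78)=12132164, p(79)=13848650, p(80)=15796476, p(81)=18004327, p(82)=20506255, p(83)=23338469, p(84)=26543660, p(85)=30167357, p(86)=34262962, p(87)=38887673, p(88)=44108109, p(89)=49995925, p(90)=56634173, p(91)=64112359, p(92)=72533807, p(93)=82010177, p(94)=92669720, p(95)=104651419, p(96)=118114304, p(97)=133230930, p(98)=150198136, p(99)=169229875, p(100)=190569292, p(101)=214481126, p(102)=241265379, p(103)=271248950, p(104)=304801365, p(105)=342325709, p(106)=384276336, p(107)=431149389, p(108)=483502844, p(109)=541946240, p(110)=607163746, p(111)=679903203, p(112)=761002156, p(113)=851376628, p(114)=952050665, p(115)=1064144451, p(116)=1188908248, p(117)=1327710076, p(118)=1482074143, p(119)=1653668665, p(120)=1844349560, p(121)=2056148051, p(122)=2291320912, p(123)=2552338241, p(124)=2841940500, p(125)=3163127352, p(126)=3519222692, p(127)=3913864295, p(128)=4351078600, p(129)=4835271870, p(130)=5371315400, p(131)=5964539504, p(132)=6620830889, p(133)=7346629512, p(134)=8149040695, p(135)=9035836076, p(136)=10015581680, p(137)=11097645016.
Final step: p(138) = p(137) + p(136) - p(133) - p(131) + p(126) + p(123) - p(116) - p(112) + p(103) + p(98) - p(87) - p(81) + p(68) + p(61) - p(46) - p(38) + p(21) + p(12)
= 11097645016 + 10015581680 - 7346629512 - 5964539504 + 3519222692 + 2552338241 - 1188908248 - 761002156 + 271248950 + 150198136 - 38887673 - 18004327 + 3087735 + 1121505 - 105558 - 26015 + 792 + 77
= 12292341831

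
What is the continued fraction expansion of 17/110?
[0; 6, 2, 8]

Euclidean algorithm steps:
17 = 0 × 110 + 17
110 = 6 × 17 + 8
17 = 2 × 8 + 1
8 = 8 × 1 + 0
Continued fraction: [0; 6, 2, 8]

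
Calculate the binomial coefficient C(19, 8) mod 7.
3

Using Lucas' theorem:
Write n=19 and k=8 in base 7:
n in base 7: [2, 5]
k in base 7: [1, 1]
C(19,8) mod 7 = ∏ C(n_i, k_i) mod 7
Digit binomials (mod 7): C(2,1) = 2; C(5,1) = 5
Product: 2 × 5 = 10 ≡ 3 (mod 7)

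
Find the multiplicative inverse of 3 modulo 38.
13

gcd(3, 38) = 1, so the inverse exists.
Extended Euclidean algorithm on (38, 3):
38 = 12 × 3 + 2  ⟹  2 = (1)·38 + (-12)·3
3 = 1 × 2 + 1  ⟹  1 = (-1)·38 + (13)·3
So (13)·3 ≡ 1 (mod 38), i.e. 3^(-1) ≡ 13 (mod 38).
Check: 3 × 13 = 39 ≡ 1 (mod 38)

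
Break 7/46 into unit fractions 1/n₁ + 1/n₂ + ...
1/7 + 1/108 + 1/17388

Greedy algorithm:
7/46: ceiling(46/7) = 7, use 1/7
3/322: ceiling(322/3) = 108, use 1/108
1/17388: ceiling(17388/1) = 17388, use 1/17388
Result: 7/46 = 1/7 + 1/108 + 1/17388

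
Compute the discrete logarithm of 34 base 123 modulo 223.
216

Baby-step giant-step with step n = ⌈√223⌉ = 15.
Baby steps 123^j mod 223 (j:value) for j=0..14: 0:1, 1:123, 2:188, 3:155, 4:110, 5:150, 6:164, 7:102, 8:58, 9:221, 10:200, 11:70, 12:136, 13:3, 14:146.
Giant-step multiplier: 123^(-15) ≡ 123^(222-15) = 123^207 ≡ 206 (mod 223).
Giant steps γ_i = 34·206^i mod 223: γ_0=34, γ_1=91, γ_2=14, γ_3=208, γ_4=32, γ_5=125, γ_6=105, γ_7=222, γ_8=17, γ_9=157, γ_10=7, γ_11=104, γ_12=16, γ_13=174, γ_14=164 (in table at j=6).
x = i·n + j = 14·15 + 6 = 216.
Check: 123^216 ≡ 34 (mod 223).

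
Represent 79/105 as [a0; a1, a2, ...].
[0; 1, 3, 26]

Euclidean algorithm steps:
79 = 0 × 105 + 79
105 = 1 × 79 + 26
79 = 3 × 26 + 1
26 = 26 × 1 + 0
Continued fraction: [0; 1, 3, 26]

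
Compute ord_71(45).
7

71 is prime, so ord(45) divides φ(71) = 70.
Divisors of 70: 1, 2, 5, 7, 10, 14, 35, 70.
Repeated squaring: 45^1 ≡ 45, 45^2 ≡ 37, 45^4 ≡ 20, 45^8 ≡ 45, 45^16 ≡ 37, 45^32 ≡ 20, 45^64 ≡ 45 (mod 71).
Test 45^d mod 71 for each divisor d in increasing order:
45^1 ≡ 45
45^2 ≡ 37
45^5 = 45^4·45^1 ≡ 48
45^7 = 45^4·45^2·45^1 ≡ 1  ← first divisor giving 1
The order is 7.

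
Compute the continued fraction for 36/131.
[0; 3, 1, 1, 1, 3, 3]

Euclidean algorithm steps:
36 = 0 × 131 + 36
131 = 3 × 36 + 23
36 = 1 × 23 + 13
23 = 1 × 13 + 10
13 = 1 × 10 + 3
10 = 3 × 3 + 1
3 = 3 × 1 + 0
Continued fraction: [0; 3, 1, 1, 1, 3, 3]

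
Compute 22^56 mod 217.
169

Repeated squaring. Binary of 56 = 111000.
22^1 ≡ 22 (mod 217); 22^2 ≡ 50 (mod 217); 22^4 ≡ 113 (mod 217); 22^8 ≡ 183 (mod 217); 22^16 ≡ 71 (mod 217); 22^32 ≡ 50 (mod 217)
22^56 = 22^8 × 22^16 × 22^32 ≡ 169 (mod 217)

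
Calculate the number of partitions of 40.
37338

p(n) counts ways to write n as a sum of positive integers (order ignored).
Euler's pentagonal recurrence: p(k) = p(k-1) + p(k-2) - p(k-5) - p(k-7) + p(k-12) + p(k-15) - ... (offsets j(3j∓1)/2, signs ++--, p(0)=1, p(<0)=0).
DP table for k = 0..39: p(0)=1, p(1)=1, p(2)=2, p(3)=3, p(4)=5, p(5)=7, p(6)=11, p(7)=15, p(8)=22, p(9)=30, p(10)=42, p(11)=56, p(12)=77, p(13)=101, p(14)=135, p(15)=176, p(16)=231, p(17)=297, p(18)=385, p(19)=490, p(20)=627, p(21)=792, p(22)=1002, p(23)=1255, p(24)=1575, p(25)=1958, p(26)=2436, p(27)=3010, p(28)=3718, p(29)=4565, p(30)=5604, p(31)=6842, p(32)=8349, p(33)=10143, p(34)=12310, p(35)=14883, p(36)=17977, p(37)=21637, p(38)=26015, p(39)=31185.
Final step: p(40) = p(39) + p(38) - p(35) - p(33) + p(28) + p(25) - p(18) - p(14) + p(5) + p(0)
= 31185 + 26015 - 14883 - 10143 + 3718 + 1958 - 385 - 135 + 7 + 1
= 37338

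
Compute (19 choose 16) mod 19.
0

Using Lucas' theorem:
Write n=19 and k=16 in base 19:
n in base 19: [1, 0]
k in base 19: [0, 16]
C(19,16) mod 19 = ∏ C(n_i, k_i) mod 19
Digit binomials (mod 19): C(1,0) = 1; C(0,16) = 0 (k_i > n_i)
Product: 1 × 0 = 0 ≡ 0 (mod 19)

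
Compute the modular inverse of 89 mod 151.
56

gcd(89, 151) = 1, so the inverse exists.
Extended Euclidean algorithm on (151, 89):
151 = 1 × 89 + 62  ⟹  62 = (1)·151 + (-1)·89
89 = 1 × 62 + 27  ⟹  27 = (-1)·151 + (2)·89
62 = 2 × 27 + 8  ⟹  8 = (3)·151 + (-5)·89
27 = 3 × 8 + 3  ⟹  3 = (-10)·151 + (17)·89
8 = 2 × 3 + 2  ⟹  2 = (23)·151 + (-39)·89
3 = 1 × 2 + 1  ⟹  1 = (-33)·151 + (56)·89
So (56)·89 ≡ 1 (mod 151), i.e. 89^(-1) ≡ 56 (mod 151).
Check: 89 × 56 = 4984 ≡ 1 (mod 151)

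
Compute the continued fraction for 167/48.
[3; 2, 11, 2]

Euclidean algorithm steps:
167 = 3 × 48 + 23
48 = 2 × 23 + 2
23 = 11 × 2 + 1
2 = 2 × 1 + 0
Continued fraction: [3; 2, 11, 2]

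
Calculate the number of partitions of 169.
250438925115

p(n) counts ways to write n as a sum of positive integers (order ignored).
Euler's pentagonal recurrence: p(k) = p(k-1) + p(k-2) - p(k-5) - p(k-7) + p(k-12) + p(k-15) - ... (offsets j(3j∓1)/2, signs ++--, p(0)=1, p(<0)=0).
DP table for k = 0..168: p(0)=1, p(1)=1, p(2)=2, p(3)=3, p(4)=5, p(5)=7, p(6)=11, p(7)=15, p(8)=22, p(9)=30, p(10)=42, p(11)=56, p(12)=77, p(13)=101, p(14)=135, p(15)=176, p(16)=231, p(17)=297, p(18)=385, p(19)=490, p(20)=627, p(21)=792, p(22)=1002, p(23)=1255, p(24)=1575, p(25)=1958, p(26)=2436, p(27)=3010, p(28)=3718, p(29)=4565, p(30)=5604, p(31)=6842, p(32)=8349, p(33)=10143, p(34)=12310, p(35)=14883, p(36)=17977, p(37)=21637, p(38)=26015, p(39)=31185, p(40)=37338, p(41)=44583, p(42)=53174, p(43)=63261, p(44)=75175, p(45)=89134, p(46)=105558, p(47)=124754, p(48)=147273, p(49)=173525, p(50)=204226, p(51)=239943, p(52)=281589, p(53)=329931, p(54)=386155, p(55)=451276, p(56)=526823, p(57)=614154, p(58)=715220, p(59)=831820, p(60)=966467, p(61)=1121505, p(62)=1300156, p(63)=1505499, p(64)=1741630, p(65)=2012558, p(66)=2323520, p(67)=2679689, p(68)=3087735, p(69)=3554345, p(70)=4087968, p(71)=4697205, p(72)=5392783, p(73)=6185689, p(74)=7089500, p(75)=8118264, p(76)=9289091, p(77)=10619863, p(78)=12132164, p(79)=13848650, p(80)=15796476, p(81)=18004327, p(82)=20506255, p(83)=23338469, p(84)=26543660, p(85)=30167357, p(86)=34262962, p(87)=38887673, p(88)=44108109, p(89)=49995925, p(90)=56634173, p(91)=64112359, p(92)=72533807, p(93)=82010177, p(94)=92669720, p(95)=104651419, p(96)=118114304, p(97)=133230930, p(98)=150198136, p(99)=169229875, p(100)=190569292, p(101)=214481126, p(102)=241265379, p(103)=271248950, p(104)=304801365, p(105)=342325709, p(106)=384276336, p(107)=431149389, p(108)=483502844, p(109)=541946240, p(110)=607163746, p(111)=679903203, p(112)=761002156, p(113)=851376628, p(114)=952050665, p(115)=1064144451, p(116)=1188908248, p(117)=1327710076, p(118)=1482074143, p(119)=1653668665, p(120)=1844349560, p(121)=2056148051, p(122)=2291320912, p(123)=2552338241, p(124)=2841940500, p(125)=3163127352, p(126)=3519222692, p(127)=3913864295, p(128)=4351078600, p(129)=4835271870, p(130)=5371315400, p(131)=5964539504, p(132)=6620830889, p(133)=7346629512, p(134)=8149040695, p(135)=9035836076, p(136)=10015581680, p(137)=11097645016, p(138)=12292341831, p(139)=13610949895, p(140)=15065878135, p(141)=16670689208, p(142)=18440293320, p(143)=20390982757, p(144)=22540654445, p(145)=24908858009, p(146)=27517052599, p(147)=30388671978, p(148)=33549419497, p(149)=37027355200, p(150)=40853235313, p(151)=45060624582, p(152)=49686288421, p(153)=54770336324, p(154)=60356673280, p(155)=66493182097, p(156)=73232243759, p(157)=80630964769, p(158)=88751778802, p(159)=97662728555, p(160)=107438159466, p(161)=118159068427, p(162)=129913904637, p(163)=142798995930, p(164)=156919475295, p(165)=172389800255, p(166)=189334822579, p(167)=207890420102, p(168)=228204732751.
Final step: p(169) = p(168) + p(167) - p(164) - p(162) + p(157) + p(154) - p(147) - p(143) + p(134) + p(129) - p(118) - p(112) + p(99) + p(92) - p(77) - p(69) + p(52) + p(43) - p(24) - p(14)
= 228204732751 + 207890420102 - 156919475295 - 129913904637 + 80630964769 + 60356673280 - 30388671978 - 20390982757 + 8149040695 + 4835271870 - 1482074143 - 761002156 + 169229875 + 72533807 - 10619863 - 3554345 + 281589 + 63261 - 1575 - 135
= 250438925115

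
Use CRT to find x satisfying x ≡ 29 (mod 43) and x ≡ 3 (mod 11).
201

Using Chinese Remainder Theorem:
M = 43 × 11 = 473
M1 = 11, M2 = 43
y1 = 11^(-1) mod 43 = 4
y2 = 43^(-1) mod 11 = 10
x = (29×11×4 + 3×43×10) mod 473 = 201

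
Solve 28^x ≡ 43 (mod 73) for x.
51

Baby-step giant-step with step n = ⌈√73⌉ = 9.
Baby steps 28^j mod 73 (j:value) for j=0..8: 0:1, 1:28, 2:54, 3:52, 4:69, 5:34, 6:3, 7:11, 8:16.
Giant-step multiplier: 28^(-9) ≡ 28^(72-9) = 28^63 ≡ 22 (mod 73).
Giant steps γ_i = 43·22^i mod 73: γ_0=43, γ_1=70, γ_2=7, γ_3=8, γ_4=30, γ_5=3 (in table at j=6).
x = i·n + j = 5·9 + 6 = 51.
Check: 28^51 ≡ 43 (mod 73).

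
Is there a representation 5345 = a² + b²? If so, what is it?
4² + 73² (a=4, b=73)

Factorization: 5345 = 5 × 1069
By Fermat: n is sum of two squares iff every prime p ≡ 3 (mod 4) appears to even power.
All primes ≡ 3 (mod 4) appear to even power.
Search a = 0, 1, 2, … for 5345 - a² a perfect square: first hit at a = 4: 5345 - 16 = 5329 = 73².
5345 = 4² + 73² = 16 + 5329 ✓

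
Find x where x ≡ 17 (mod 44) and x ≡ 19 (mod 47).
677

Using Chinese Remainder Theorem:
M = 44 × 47 = 2068
M1 = 47, M2 = 44
y1 = 47^(-1) mod 44 = 15
y2 = 44^(-1) mod 47 = 31
x = (17×47×15 + 19×44×31) mod 2068 = 677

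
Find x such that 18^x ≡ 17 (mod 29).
7

Baby-step giant-step with step n = ⌈√29⌉ = 6.
Baby steps 18^j mod 29 (j:value) for j=0..5: 0:1, 1:18, 2:5, 3:3, 4:25, 5:15.
Giant-step multiplier: 18^(-6) ≡ 18^(28-6) = 18^22 ≡ 13 (mod 29).
Giant steps γ_i = 17·13^i mod 29: γ_0=17, γ_1=18 (in table at j=1).
x = i·n + j = 1·6 + 1 = 7.
Check: 18^7 ≡ 17 (mod 29).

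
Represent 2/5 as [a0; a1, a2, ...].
[0; 2, 2]

Euclidean algorithm steps:
2 = 0 × 5 + 2
5 = 2 × 2 + 1
2 = 2 × 1 + 0
Continued fraction: [0; 2, 2]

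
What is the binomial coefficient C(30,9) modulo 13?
0

Using Lucas' theorem:
Write n=30 and k=9 in base 13:
n in base 13: [2, 4]
k in base 13: [0, 9]
C(30,9) mod 13 = ∏ C(n_i, k_i) mod 13
Digit binomials (mod 13): C(2,0) = 1; C(4,9) = 0 (k_i > n_i)
Product: 1 × 0 = 0 ≡ 0 (mod 13)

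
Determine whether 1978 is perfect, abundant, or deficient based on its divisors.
deficient

Proper divisors of 1978: sum = 1 + 2 + 23 + 43 + 46 + 86 + 989 = 1190
Since 1190 < 1978, 1978 is deficient.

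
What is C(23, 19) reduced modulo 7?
0

Using Lucas' theorem:
Write n=23 and k=19 in base 7:
n in base 7: [3, 2]
k in base 7: [2, 5]
C(23,19) mod 7 = ∏ C(n_i, k_i) mod 7
Digit binomials (mod 7): C(3,2) = 3; C(2,5) = 0 (k_i > n_i)
Product: 3 × 0 = 0 ≡ 0 (mod 7)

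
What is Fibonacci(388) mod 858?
153

Matrix identity: Q^n = [[F_(n+1), F_n], [F_n, F_(n-1)]] with Q = [[1,1],[1,0]].
n = 388 = 110000100₂. Square-and-multiply, entries mod 858:
Q^1 = [[1,1],[1,0]]
Q^3 = (Q^1)²·Q = [[3,2],[2,1]]
Q^6 = (Q^3)² = [[13,8],[8,5]]
Q^12 = (Q^6)² = [[233,144],[144,89]]
Q^24 = (Q^12)² = [[379,36],[36,343]]
Q^48 = (Q^24)² = [[793,252],[252,541]]
Q^97 = (Q^48)²·Q = [[637,805],[805,690]]
Q^194 = (Q^97)² = [[170,25],[25,145]]
Q^388 = (Q^194)² = [[353,153],[153,200]]
F_388 mod 858 = Q^388[0][1] = 153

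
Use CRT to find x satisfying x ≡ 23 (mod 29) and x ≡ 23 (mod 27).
23

Using Chinese Remainder Theorem:
M = 29 × 27 = 783
M1 = 27, M2 = 29
y1 = 27^(-1) mod 29 = 14
y2 = 29^(-1) mod 27 = 14
x = (23×27×14 + 23×29×14) mod 783 = 23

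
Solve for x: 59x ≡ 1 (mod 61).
30

gcd(59, 61) = 1, so the inverse exists.
Extended Euclidean algorithm on (61, 59):
61 = 1 × 59 + 2  ⟹  2 = (1)·61 + (-1)·59
59 = 29 × 2 + 1  ⟹  1 = (-29)·61 + (30)·59
So (30)·59 ≡ 1 (mod 61), i.e. 59^(-1) ≡ 30 (mod 61).
Check: 59 × 30 = 1770 ≡ 1 (mod 61)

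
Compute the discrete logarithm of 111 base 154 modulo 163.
56

Baby-step giant-step with step n = ⌈√163⌉ = 13.
Baby steps 154^j mod 163 (j:value) for j=0..12: 0:1, 1:154, 2:81, 3:86, 4:41, 5:120, 6:61, 7:103, 8:51, 9:30, 10:56, 11:148, 12:135.
Giant-step multiplier: 154^(-13) ≡ 154^(162-13) = 154^149 ≡ 11 (mod 163).
Giant steps γ_i = 111·11^i mod 163: γ_0=111, γ_1=80, γ_2=65, γ_3=63, γ_4=41 (in table at j=4).
x = i·n + j = 4·13 + 4 = 56.
Check: 154^56 ≡ 111 (mod 163).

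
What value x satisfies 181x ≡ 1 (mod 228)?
97

gcd(181, 228) = 1, so the inverse exists.
Extended Euclidean algorithm on (228, 181):
228 = 1 × 181 + 47  ⟹  47 = (1)·228 + (-1)·181
181 = 3 × 47 + 40  ⟹  40 = (-3)·228 + (4)·181
47 = 1 × 40 + 7  ⟹  7 = (4)·228 + (-5)·181
40 = 5 × 7 + 5  ⟹  5 = (-23)·228 + (29)·181
7 = 1 × 5 + 2  ⟹  2 = (27)·228 + (-34)·181
5 = 2 × 2 + 1  ⟹  1 = (-77)·228 + (97)·181
So (97)·181 ≡ 1 (mod 228), i.e. 181^(-1) ≡ 97 (mod 228).
Check: 181 × 97 = 17557 ≡ 1 (mod 228)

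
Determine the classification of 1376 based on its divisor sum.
abundant

Proper divisors of 1376: sum = 1 + 2 + 4 + 8 + 16 + 32 + 43 + 86 + 172 + 344 + 688 = 1396
Since 1396 > 1376, 1376 is abundant.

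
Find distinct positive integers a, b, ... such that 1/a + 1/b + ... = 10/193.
1/20 + 1/552 + 1/532680

Greedy algorithm:
10/193: ceiling(193/10) = 20, use 1/20
7/3860: ceiling(3860/7) = 552, use 1/552
1/532680: ceiling(532680/1) = 532680, use 1/532680
Result: 10/193 = 1/20 + 1/552 + 1/532680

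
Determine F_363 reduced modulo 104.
66

Matrix identity: Q^n = [[F_(n+1), F_n], [F_n, F_(n-1)]] with Q = [[1,1],[1,0]].
n = 363 = 101101011₂. Square-and-multiply, entries mod 104:
Q^1 = [[1,1],[1,0]]
Q^2 = (Q^1)² = [[2,1],[1,1]]
Q^5 = (Q^2)²·Q = [[8,5],[5,3]]
Q^11 = (Q^5)²·Q = [[40,89],[89,55]]
Q^22 = (Q^11)² = [[57,31],[31,26]]
Q^45 = (Q^22)²·Q = [[23,50],[50,77]]
Q^90 = (Q^45)² = [[13,8],[8,5]]
Q^181 = (Q^90)²·Q = [[65,25],[25,40]]
Q^363 = (Q^181)²·Q = [[91,66],[66,25]]
F_363 mod 104 = Q^363[0][1] = 66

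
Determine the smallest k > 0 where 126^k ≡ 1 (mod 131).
130

131 is prime, so ord(126) divides φ(131) = 130.
Divisors of 130: 1, 2, 5, 10, 13, 26, 65, 130.
Repeated squaring: 126^1 ≡ 126, 126^2 ≡ 25, 126^4 ≡ 101, 126^8 ≡ 114, 126^16 ≡ 27, 126^32 ≡ 74, 126^64 ≡ 105, 126^128 ≡ 21 (mod 131).
Test 126^d mod 131 for each divisor d in increasing order:
126^1 ≡ 126
126^2 ≡ 25
126^5 = 126^4·126^1 ≡ 19
126^10 = 126^8·126^2 ≡ 99
126^13 = 126^8·126^4·126^1 ≡ 70
126^26 = 126^16·126^8·126^2 ≡ 53
126^65 = 126^64·126^1 ≡ 130
126^130 = 126^128·126^2 ≡ 1  ← first divisor giving 1
The order is 130.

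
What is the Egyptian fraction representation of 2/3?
1/2 + 1/6

Greedy algorithm:
2/3: ceiling(3/2) = 2, use 1/2
1/6: ceiling(6/1) = 6, use 1/6
Result: 2/3 = 1/2 + 1/6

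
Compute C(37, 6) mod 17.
0

Using Lucas' theorem:
Write n=37 and k=6 in base 17:
n in base 17: [2, 3]
k in base 17: [0, 6]
C(37,6) mod 17 = ∏ C(n_i, k_i) mod 17
Digit binomials (mod 17): C(2,0) = 1; C(3,6) = 0 (k_i > n_i)
Product: 1 × 0 = 0 ≡ 0 (mod 17)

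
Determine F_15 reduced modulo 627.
610

Matrix identity: Q^n = [[F_(n+1), F_n], [F_n, F_(n-1)]] with Q = [[1,1],[1,0]].
n = 15 = 1111₂. Square-and-multiply, entries mod 627:
Q^1 = [[1,1],[1,0]]
Q^3 = (Q^1)²·Q = [[3,2],[2,1]]
Q^7 = (Q^3)²·Q = [[21,13],[13,8]]
Q^15 = (Q^7)²·Q = [[360,610],[610,377]]
F_15 mod 627 = Q^15[0][1] = 610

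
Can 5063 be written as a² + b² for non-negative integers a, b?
Not possible

Factorization: 5063 = 61 × 83
By Fermat: n is sum of two squares iff every prime p ≡ 3 (mod 4) appears to even power.
Prime(s) ≡ 3 (mod 4) with odd exponent: [(83, 1)]
Therefore 5063 cannot be expressed as a² + b².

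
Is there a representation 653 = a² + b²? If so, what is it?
13² + 22² (a=13, b=22)

Factorization: 653 = 653
By Fermat: n is sum of two squares iff every prime p ≡ 3 (mod 4) appears to even power.
All primes ≡ 3 (mod 4) appear to even power.
Search a = 0, 1, 2, … for 653 - a² a perfect square: first hit at a = 13: 653 - 169 = 484 = 22².
653 = 13² + 22² = 169 + 484 ✓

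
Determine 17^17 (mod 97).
84

Repeated squaring. Binary of 17 = 10001.
17^1 ≡ 17 (mod 97); 17^2 ≡ 95 (mod 97); 17^4 ≡ 4 (mod 97); 17^8 ≡ 16 (mod 97); 17^16 ≡ 62 (mod 97)
17^17 = 17^1 × 17^16 ≡ 84 (mod 97)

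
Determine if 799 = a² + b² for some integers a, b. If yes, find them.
Not possible

Factorization: 799 = 17 × 47
By Fermat: n is sum of two squares iff every prime p ≡ 3 (mod 4) appears to even power.
Prime(s) ≡ 3 (mod 4) with odd exponent: [(47, 1)]
Therefore 799 cannot be expressed as a² + b².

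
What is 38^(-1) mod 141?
26

gcd(38, 141) = 1, so the inverse exists.
Extended Euclidean algorithm on (141, 38):
141 = 3 × 38 + 27  ⟹  27 = (1)·141 + (-3)·38
38 = 1 × 27 + 11  ⟹  11 = (-1)·141 + (4)·38
27 = 2 × 11 + 5  ⟹  5 = (3)·141 + (-11)·38
11 = 2 × 5 + 1  ⟹  1 = (-7)·141 + (26)·38
So (26)·38 ≡ 1 (mod 141), i.e. 38^(-1) ≡ 26 (mod 141).
Check: 38 × 26 = 988 ≡ 1 (mod 141)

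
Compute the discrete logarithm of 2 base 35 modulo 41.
26

Baby-step giant-step with step n = ⌈√41⌉ = 7.
Baby steps 35^j mod 41 (j:value) for j=0..6: 0:1, 1:35, 2:36, 3:30, 4:25, 5:14, 6:39.
Giant-step multiplier: 35^(-7) ≡ 35^(40-7) = 35^33 ≡ 24 (mod 41).
Giant steps γ_i = 2·24^i mod 41: γ_0=2, γ_1=7, γ_2=4, γ_3=14 (in table at j=5).
x = i·n + j = 3·7 + 5 = 26.
Check: 35^26 ≡ 2 (mod 41).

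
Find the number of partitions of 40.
37338

p(n) counts ways to write n as a sum of positive integers (order ignored).
Euler's pentagonal recurrence: p(k) = p(k-1) + p(k-2) - p(k-5) - p(k-7) + p(k-12) + p(k-15) - ... (offsets j(3j∓1)/2, signs ++--, p(0)=1, p(<0)=0).
DP table for k = 0..39: p(0)=1, p(1)=1, p(2)=2, p(3)=3, p(4)=5, p(5)=7, p(6)=11, p(7)=15, p(8)=22, p(9)=30, p(10)=42, p(11)=56, p(12)=77, p(13)=101, p(14)=135, p(15)=176, p(16)=231, p(17)=297, p(18)=385, p(19)=490, p(20)=627, p(21)=792, p(22)=1002, p(23)=1255, p(24)=1575, p(25)=1958, p(26)=2436, p(27)=3010, p(28)=3718, p(29)=4565, p(30)=5604, p(31)=6842, p(32)=8349, p(33)=10143, p(34)=12310, p(35)=14883, p(36)=17977, p(37)=21637, p(38)=26015, p(39)=31185.
Final step: p(40) = p(39) + p(38) - p(35) - p(33) + p(28) + p(25) - p(18) - p(14) + p(5) + p(0)
= 31185 + 26015 - 14883 - 10143 + 3718 + 1958 - 385 - 135 + 7 + 1
= 37338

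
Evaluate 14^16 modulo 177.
100

Repeated squaring. Binary of 16 = 10000.
14^1 ≡ 14 (mod 177); 14^2 ≡ 19 (mod 177); 14^4 ≡ 7 (mod 177); 14^8 ≡ 49 (mod 177); 14^16 ≡ 100 (mod 177)
14^16 = 14^16 ≡ 100 (mod 177)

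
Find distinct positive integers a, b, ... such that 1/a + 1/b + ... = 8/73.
1/10 + 1/105 + 1/15330

Greedy algorithm:
8/73: ceiling(73/8) = 10, use 1/10
7/730: ceiling(730/7) = 105, use 1/105
1/15330: ceiling(15330/1) = 15330, use 1/15330
Result: 8/73 = 1/10 + 1/105 + 1/15330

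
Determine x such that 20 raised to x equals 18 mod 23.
20

Baby-step giant-step with step n = ⌈√23⌉ = 5.
Baby steps 20^j mod 23 (j:value) for j=0..4: 0:1, 1:20, 2:9, 3:19, 4:12.
Giant-step multiplier: 20^(-5) ≡ 20^(22-5) = 20^17 ≡ 7 (mod 23).
Giant steps γ_i = 18·7^i mod 23: γ_0=18, γ_1=11, γ_2=8, γ_3=10, γ_4=1 (in table at j=0).
x = i·n + j = 4·5 + 0 = 20.
Check: 20^20 ≡ 18 (mod 23).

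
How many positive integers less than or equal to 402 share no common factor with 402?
132

402 = 2 × 3 × 67
φ(n) = n × ∏(1 - 1/p) for each prime p dividing n
φ(402) = 402 × (1 - 1/2) × (1 - 1/3) × (1 - 1/67) = 132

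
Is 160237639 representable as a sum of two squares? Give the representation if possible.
Not possible

Factorization: 160237639 = 37 × 163^3
By Fermat: n is sum of two squares iff every prime p ≡ 3 (mod 4) appears to even power.
Prime(s) ≡ 3 (mod 4) with odd exponent: [(163, 3)]
Therefore 160237639 cannot be expressed as a² + b².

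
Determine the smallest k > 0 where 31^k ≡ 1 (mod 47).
46

47 is prime, so ord(31) divides φ(47) = 46.
Divisors of 46: 1, 2, 23, 46.
Repeated squaring: 31^1 ≡ 31, 31^2 ≡ 21, 31^4 ≡ 18, 31^8 ≡ 42, 31^16 ≡ 25, 31^32 ≡ 14 (mod 47).
Test 31^d mod 47 for each divisor d in increasing order:
31^1 ≡ 31
31^2 ≡ 21
31^23 = 31^16·31^4·31^2·31^1 ≡ 46
31^46 = 31^32·31^8·31^4·31^2 ≡ 1  ← first divisor giving 1
The order is 46.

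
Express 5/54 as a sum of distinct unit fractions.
1/11 + 1/594

Greedy algorithm:
5/54: ceiling(54/5) = 11, use 1/11
1/594: ceiling(594/1) = 594, use 1/594
Result: 5/54 = 1/11 + 1/594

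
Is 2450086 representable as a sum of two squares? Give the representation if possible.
Not possible

Factorization: 2450086 = 2 × 107^3
By Fermat: n is sum of two squares iff every prime p ≡ 3 (mod 4) appears to even power.
Prime(s) ≡ 3 (mod 4) with odd exponent: [(107, 3)]
Therefore 2450086 cannot be expressed as a² + b².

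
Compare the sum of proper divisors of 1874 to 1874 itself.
deficient

Proper divisors of 1874: sum = 1 + 2 + 937 = 940
Since 940 < 1874, 1874 is deficient.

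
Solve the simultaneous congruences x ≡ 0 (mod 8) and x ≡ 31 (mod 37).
216

Using Chinese Remainder Theorem:
M = 8 × 37 = 296
M1 = 37, M2 = 8
y1 = 37^(-1) mod 8 = 5
y2 = 8^(-1) mod 37 = 14
x = (0×37×5 + 31×8×14) mod 296 = 216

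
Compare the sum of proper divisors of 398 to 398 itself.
deficient

Proper divisors of 398: sum = 1 + 2 + 199 = 202
Since 202 < 398, 398 is deficient.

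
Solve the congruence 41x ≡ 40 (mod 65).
x ≡ 20 (mod 65)

gcd(41, 65) = 1, which divides 40, so solutions exist.
Find 41^(-1) mod 65 by the extended Euclidean algorithm:
65 = 1 × 41 + 24  ⟹  24 = (1)·65 + (-1)·41
41 = 1 × 24 + 17  ⟹  17 = (-1)·65 + (2)·41
24 = 1 × 17 + 7  ⟹  7 = (2)·65 + (-3)·41
17 = 2 × 7 + 3  ⟹  3 = (-5)·65 + (8)·41
7 = 2 × 3 + 1  ⟹  1 = (12)·65 + (-19)·41
So (-19)·41 ≡ 1 (mod 65), i.e. 41^(-1) ≡ -19 ≡ 46 (mod 65).
x ≡ 46 × 40 = 1840 ≡ 20 (mod 65).
Check: 41 × 20 = 820 ≡ 40 (mod 65).
Unique solution: x ≡ 20 (mod 65)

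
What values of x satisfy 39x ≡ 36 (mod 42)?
x ≡ 2 (mod 14)

gcd(39, 42) = 3, which divides 36, so solutions exist.
Divide through by 3: 13x ≡ 12 (mod 14).
Find 13^(-1) mod 14 by the extended Euclidean algorithm:
14 = 1 × 13 + 1  ⟹  1 = (1)·14 + (-1)·13
So (-1)·13 ≡ 1 (mod 14), i.e. 13^(-1) ≡ -1 ≡ 13 (mod 14).
x ≡ 13 × 12 = 156 ≡ 2 (mod 14).
Check: 39 × 2 = 78 ≡ 36 (mod 42).
x ≡ 2 (mod 14), giving 3 solutions mod 42.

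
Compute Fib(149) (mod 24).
5

Matrix identity: Q^n = [[F_(n+1), F_n], [F_n, F_(n-1)]] with Q = [[1,1],[1,0]].
n = 149 = 10010101₂. Square-and-multiply, entries mod 24:
Q^1 = [[1,1],[1,0]]
Q^2 = (Q^1)² = [[2,1],[1,1]]
Q^4 = (Q^2)² = [[5,3],[3,2]]
Q^9 = (Q^4)²·Q = [[7,10],[10,21]]
Q^18 = (Q^9)² = [[5,16],[16,13]]
Q^37 = (Q^18)²·Q = [[17,17],[17,0]]
Q^74 = (Q^37)² = [[2,1],[1,1]]
Q^149 = (Q^74)²·Q = [[8,5],[5,3]]
F_149 mod 24 = Q^149[0][1] = 5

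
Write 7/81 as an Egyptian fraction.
1/12 + 1/324

Greedy algorithm:
7/81: ceiling(81/7) = 12, use 1/12
1/324: ceiling(324/1) = 324, use 1/324
Result: 7/81 = 1/12 + 1/324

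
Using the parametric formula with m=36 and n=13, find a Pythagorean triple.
(1127, 936, 1465)

Euclid's formula: a = m² - n², b = 2mn, c = m² + n²
m = 36, n = 13
a = 36² - 13² = 1296 - 169 = 1127
b = 2 × 36 × 13 = 936
c = 36² + 13² = 1296 + 169 = 1465
Verification: 1127² + 936² = 1270129 + 876096 = 2146225 = 1465² ✓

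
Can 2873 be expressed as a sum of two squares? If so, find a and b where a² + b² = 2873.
8² + 53² (a=8, b=53)

Factorization: 2873 = 13^2 × 17
By Fermat: n is sum of two squares iff every prime p ≡ 3 (mod 4) appears to even power.
All primes ≡ 3 (mod 4) appear to even power.
Search a = 0, 1, 2, … for 2873 - a² a perfect square: first hit at a = 8: 2873 - 64 = 2809 = 53².
2873 = 8² + 53² = 64 + 2809 ✓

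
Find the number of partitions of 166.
189334822579

p(n) counts ways to write n as a sum of positive integers (order ignored).
Euler's pentagonal recurrence: p(k) = p(k-1) + p(k-2) - p(k-5) - p(k-7) + p(k-12) + p(k-15) - ... (offsets j(3j∓1)/2, signs ++--, p(0)=1, p(<0)=0).
DP table for k = 0..165: p(0)=1, p(1)=1, p(2)=2, p(3)=3, p(4)=5, p(5)=7, p(6)=11, p(7)=15, p(8)=22, p(9)=30, p(10)=42, p(11)=56, p(12)=77, p(13)=101, p(14)=135, p(15)=176, p(16)=231, p(17)=297, p(18)=385, p(19)=490, p(20)=627, p(21)=792, p(22)=1002, p(23)=1255, p(24)=1575, p(25)=1958, p(26)=2436, p(27)=3010, p(28)=3718, p(29)=4565, p(30)=5604, p(31)=6842, p(32)=8349, p(33)=10143, p(34)=12310, p(35)=14883, p(36)=17977, p(37)=21637, p(38)=26015, p(39)=31185, p(40)=37338, p(41)=44583, p(42)=53174, p(43)=63261, p(44)=75175, p(45)=89134, p(46)=105558, p(47)=124754, p(48)=147273, p(49)=173525, p(50)=204226, p(51)=239943, p(52)=281589, p(53)=329931, p(54)=386155, p(55)=451276, p(56)=526823, p(57)=614154, p(58)=715220, p(59)=831820, p(60)=966467, p(61)=1121505, p(62)=1300156, p(63)=1505499, p(64)=1741630, p(65)=2012558, p(66)=2323520, p(67)=2679689, p(68)=3087735, p(69)=3554345, p(70)=4087968, p(71)=4697205, p(72)=5392783, p(73)=6185689, p(74)=7089500, p(75)=8118264, p(76)=9289091, p(77)=10619863, p(78)=12132164, p(79)=13848650, p(80)=15796476, p(81)=18004327, p(82)=20506255, p(83)=23338469, p(84)=26543660, p(85)=30167357, p(86)=34262962, p(87)=38887673, p(88)=44108109, p(89)=49995925, p(90)=56634173, p(91)=64112359, p(92)=72533807, p(93)=82010177, p(94)=92669720, p(95)=104651419, p(96)=118114304, p(97)=133230930, p(98)=150198136, p(99)=169229875, p(100)=190569292, p(101)=214481126, p(102)=241265379, p(103)=271248950, p(104)=304801365, p(105)=342325709, p(106)=384276336, p(107)=431149389, p(108)=483502844, p(109)=541946240, p(110)=607163746, p(111)=679903203, p(112)=761002156, p(113)=851376628, p(114)=952050665, p(115)=1064144451, p(116)=1188908248, p(117)=1327710076, p(118)=1482074143, p(119)=1653668665, p(120)=1844349560, p(121)=2056148051, p(122)=2291320912, p(123)=2552338241, p(124)=2841940500, p(125)=3163127352, p(126)=3519222692, p(127)=3913864295, p(128)=4351078600, p(129)=4835271870, p(130)=5371315400, p(131)=5964539504, p(132)=6620830889, p(133)=7346629512, p(134)=8149040695, p(135)=9035836076, p(136)=10015581680, p(137)=11097645016, p(138)=12292341831, p(139)=13610949895, p(140)=15065878135, p(141)=16670689208, p(142)=18440293320, p(143)=20390982757, p(144)=22540654445, p(145)=24908858009, p(146)=27517052599, p(147)=30388671978, p(148)=33549419497, p(149)=37027355200, p(150)=40853235313, p(151)=45060624582, p(152)=49686288421, p(153)=54770336324, p(154)=60356673280, p(155)=66493182097, p(156)=73232243759, p(157)=80630964769, p(158)=88751778802, p(159)=97662728555, p(160)=107438159466, p(161)=118159068427, p(162)=129913904637, p(163)=142798995930, p(164)=156919475295, p(165)=172389800255.
Final step: p(166) = p(165) + p(164) - p(161) - p(159) + p(154) + p(151) - p(144) - p(140) + p(131) + p(126) - p(115) - p(109) + p(96) + p(89) - p(74) - p(66) + p(49) + p(40) - p(21) - p(11)
= 172389800255 + 156919475295 - 118159068427 - 97662728555 + 60356673280 + 45060624582 - 22540654445 - 15065878135 + 5964539504 + 3519222692 - 1064144451 - 541946240 + 118114304 + 49995925 - 7089500 - 2323520 + 173525 + 37338 - 792 - 56
= 189334822579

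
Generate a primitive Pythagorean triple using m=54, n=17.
(2627, 1836, 3205)

Euclid's formula: a = m² - n², b = 2mn, c = m² + n²
m = 54, n = 17
a = 54² - 17² = 2916 - 289 = 2627
b = 2 × 54 × 17 = 1836
c = 54² + 17² = 2916 + 289 = 3205
Verification: 2627² + 1836² = 6901129 + 3370896 = 10272025 = 3205² ✓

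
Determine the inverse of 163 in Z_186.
97

gcd(163, 186) = 1, so the inverse exists.
Extended Euclidean algorithm on (186, 163):
186 = 1 × 163 + 23  ⟹  23 = (1)·186 + (-1)·163
163 = 7 × 23 + 2  ⟹  2 = (-7)·186 + (8)·163
23 = 11 × 2 + 1  ⟹  1 = (78)·186 + (-89)·163
So (-89)·163 ≡ 1 (mod 186), i.e. 163^(-1) ≡ -89 ≡ 97 (mod 186).
Check: 163 × 97 = 15811 ≡ 1 (mod 186)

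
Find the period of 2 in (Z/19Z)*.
18

19 is prime, so ord(2) divides φ(19) = 18.
Divisors of 18: 1, 2, 3, 6, 9, 18.
Repeated squaring: 2^1 ≡ 2, 2^2 ≡ 4, 2^4 ≡ 16, 2^8 ≡ 9, 2^16 ≡ 5 (mod 19).
Test 2^d mod 19 for each divisor d in increasing order:
2^1 ≡ 2
2^2 ≡ 4
2^3 = 2^2·2^1 ≡ 8
2^6 = 2^4·2^2 ≡ 7
2^9 = 2^8·2^1 ≡ 18
2^18 = 2^16·2^2 ≡ 1  ← first divisor giving 1
The order is 18.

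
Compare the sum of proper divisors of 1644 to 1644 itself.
abundant

Proper divisors of 1644: sum = 1 + 2 + 3 + 4 + 6 + 12 + 137 + 274 + 411 + 548 + 822 = 2220
Since 2220 > 1644, 1644 is abundant.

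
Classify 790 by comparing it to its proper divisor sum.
deficient

Proper divisors of 790: sum = 1 + 2 + 5 + 10 + 79 + 158 + 395 = 650
Since 650 < 790, 790 is deficient.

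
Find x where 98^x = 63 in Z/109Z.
72

Baby-step giant-step with step n = ⌈√109⌉ = 11.
Baby steps 98^j mod 109 (j:value) for j=0..10: 0:1, 1:98, 2:12, 3:86, 4:35, 5:51, 6:93, 7:67, 8:26, 9:41, 10:94.
Giant-step multiplier: 98^(-11) ≡ 98^(108-11) = 98^97 ≡ 37 (mod 109).
Giant steps γ_i = 63·37^i mod 109: γ_0=63, γ_1=42, γ_2=28, γ_3=55, γ_4=73, γ_5=85, γ_6=93 (in table at j=6).
x = i·n + j = 6·11 + 6 = 72.
Check: 98^72 ≡ 63 (mod 109).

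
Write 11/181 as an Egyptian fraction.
1/17 + 1/513 + 1/1578501

Greedy algorithm:
11/181: ceiling(181/11) = 17, use 1/17
6/3077: ceiling(3077/6) = 513, use 1/513
1/1578501: ceiling(1578501/1) = 1578501, use 1/1578501
Result: 11/181 = 1/17 + 1/513 + 1/1578501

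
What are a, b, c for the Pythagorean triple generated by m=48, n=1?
(2303, 96, 2305)

Euclid's formula: a = m² - n², b = 2mn, c = m² + n²
m = 48, n = 1
a = 48² - 1² = 2304 - 1 = 2303
b = 2 × 48 × 1 = 96
c = 48² + 1² = 2304 + 1 = 2305
Verification: 2303² + 96² = 5303809 + 9216 = 5313025 = 2305² ✓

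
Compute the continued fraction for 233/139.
[1; 1, 2, 11, 4]

Euclidean algorithm steps:
233 = 1 × 139 + 94
139 = 1 × 94 + 45
94 = 2 × 45 + 4
45 = 11 × 4 + 1
4 = 4 × 1 + 0
Continued fraction: [1; 1, 2, 11, 4]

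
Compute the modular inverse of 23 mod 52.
43

gcd(23, 52) = 1, so the inverse exists.
Extended Euclidean algorithm on (52, 23):
52 = 2 × 23 + 6  ⟹  6 = (1)·52 + (-2)·23
23 = 3 × 6 + 5  ⟹  5 = (-3)·52 + (7)·23
6 = 1 × 5 + 1  ⟹  1 = (4)·52 + (-9)·23
So (-9)·23 ≡ 1 (mod 52), i.e. 23^(-1) ≡ -9 ≡ 43 (mod 52).
Check: 23 × 43 = 989 ≡ 1 (mod 52)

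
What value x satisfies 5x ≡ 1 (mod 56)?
45

gcd(5, 56) = 1, so the inverse exists.
Extended Euclidean algorithm on (56, 5):
56 = 11 × 5 + 1  ⟹  1 = (1)·56 + (-11)·5
So (-11)·5 ≡ 1 (mod 56), i.e. 5^(-1) ≡ -11 ≡ 45 (mod 56).
Check: 5 × 45 = 225 ≡ 1 (mod 56)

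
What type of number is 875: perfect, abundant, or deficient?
deficient

Proper divisors of 875: sum = 1 + 5 + 7 + 25 + 35 + 125 + 175 = 373
Since 373 < 875, 875 is deficient.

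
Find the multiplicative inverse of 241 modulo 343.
306

gcd(241, 343) = 1, so the inverse exists.
Extended Euclidean algorithm on (343, 241):
343 = 1 × 241 + 102  ⟹  102 = (1)·343 + (-1)·241
241 = 2 × 102 + 37  ⟹  37 = (-2)·343 + (3)·241
102 = 2 × 37 + 28  ⟹  28 = (5)·343 + (-7)·241
37 = 1 × 28 + 9  ⟹  9 = (-7)·343 + (10)·241
28 = 3 × 9 + 1  ⟹  1 = (26)·343 + (-37)·241
So (-37)·241 ≡ 1 (mod 343), i.e. 241^(-1) ≡ -37 ≡ 306 (mod 343).
Check: 241 × 306 = 73746 ≡ 1 (mod 343)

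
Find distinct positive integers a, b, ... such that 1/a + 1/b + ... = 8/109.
1/14 + 1/509 + 1/776734

Greedy algorithm:
8/109: ceiling(109/8) = 14, use 1/14
3/1526: ceiling(1526/3) = 509, use 1/509
1/776734: ceiling(776734/1) = 776734, use 1/776734
Result: 8/109 = 1/14 + 1/509 + 1/776734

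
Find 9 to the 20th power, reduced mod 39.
3

Repeated squaring. Binary of 20 = 10100.
9^1 ≡ 9 (mod 39); 9^2 ≡ 3 (mod 39); 9^4 ≡ 9 (mod 39); 9^8 ≡ 3 (mod 39); 9^16 ≡ 9 (mod 39)
9^20 = 9^4 × 9^16 ≡ 3 (mod 39)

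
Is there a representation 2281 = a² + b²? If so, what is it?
16² + 45² (a=16, b=45)

Factorization: 2281 = 2281
By Fermat: n is sum of two squares iff every prime p ≡ 3 (mod 4) appears to even power.
All primes ≡ 3 (mod 4) appear to even power.
Search a = 0, 1, 2, … for 2281 - a² a perfect square: first hit at a = 16: 2281 - 256 = 2025 = 45².
2281 = 16² + 45² = 256 + 2025 ✓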